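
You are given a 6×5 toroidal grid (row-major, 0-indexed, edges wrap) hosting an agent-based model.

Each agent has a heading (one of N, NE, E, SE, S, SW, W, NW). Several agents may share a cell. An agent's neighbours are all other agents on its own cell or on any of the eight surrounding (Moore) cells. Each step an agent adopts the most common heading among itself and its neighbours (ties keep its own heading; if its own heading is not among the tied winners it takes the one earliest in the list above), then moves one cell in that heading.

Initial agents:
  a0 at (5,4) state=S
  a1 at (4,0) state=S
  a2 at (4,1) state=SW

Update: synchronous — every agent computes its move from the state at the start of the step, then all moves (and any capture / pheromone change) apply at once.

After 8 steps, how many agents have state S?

t=1: a0@(0,4):S a1@(5,0):S a2@(5,0):SW
t=2: a0@(1,4):S a1@(0,0):S a2@(0,0):S
t=3: a0@(2,4):S a1@(1,0):S a2@(1,0):S
t=4: a0@(3,4):S a1@(2,0):S a2@(2,0):S
t=5: a0@(4,4):S a1@(3,0):S a2@(3,0):S
t=6: a0@(5,4):S a1@(4,0):S a2@(4,0):S
t=7: a0@(0,4):S a1@(5,0):S a2@(5,0):S
t=8: a0@(1,4):S a1@(0,0):S a2@(0,0):S

3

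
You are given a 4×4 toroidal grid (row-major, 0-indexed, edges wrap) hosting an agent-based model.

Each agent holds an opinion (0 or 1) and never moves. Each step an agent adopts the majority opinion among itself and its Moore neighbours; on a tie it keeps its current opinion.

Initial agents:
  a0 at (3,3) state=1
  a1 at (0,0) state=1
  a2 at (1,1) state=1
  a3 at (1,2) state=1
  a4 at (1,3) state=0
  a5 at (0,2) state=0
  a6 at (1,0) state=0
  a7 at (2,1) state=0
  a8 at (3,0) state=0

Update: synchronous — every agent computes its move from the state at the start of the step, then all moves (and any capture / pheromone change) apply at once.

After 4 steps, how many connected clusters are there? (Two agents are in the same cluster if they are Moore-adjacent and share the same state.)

t=1: a0@(3,3):1 a1@(0,0):1 a2@(1,1):1 a3@(1,2):0 a4@(1,3):0 a5@(0,2):1 a6@(1,0):0 a7@(2,1):0 a8@(3,0):0
t=2: (unchanged — steady state)

2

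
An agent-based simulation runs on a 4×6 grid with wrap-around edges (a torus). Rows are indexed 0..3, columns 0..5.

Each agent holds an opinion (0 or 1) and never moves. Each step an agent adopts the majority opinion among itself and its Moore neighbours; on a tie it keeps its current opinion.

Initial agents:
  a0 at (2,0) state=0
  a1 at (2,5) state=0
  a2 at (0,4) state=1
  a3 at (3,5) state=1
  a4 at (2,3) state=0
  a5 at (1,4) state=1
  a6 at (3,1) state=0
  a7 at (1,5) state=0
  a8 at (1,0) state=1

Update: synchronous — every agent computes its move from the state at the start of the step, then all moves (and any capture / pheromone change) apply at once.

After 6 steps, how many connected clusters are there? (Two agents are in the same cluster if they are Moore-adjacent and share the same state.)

t=1: a0@(2,0):0 a1@(2,5):0 a2@(0,4):1 a3@(3,5):1 a4@(2,3):0 a5@(1,4):0 a6@(3,1):0 a7@(1,5):0 a8@(1,0):0
t=2: (unchanged — steady state)

2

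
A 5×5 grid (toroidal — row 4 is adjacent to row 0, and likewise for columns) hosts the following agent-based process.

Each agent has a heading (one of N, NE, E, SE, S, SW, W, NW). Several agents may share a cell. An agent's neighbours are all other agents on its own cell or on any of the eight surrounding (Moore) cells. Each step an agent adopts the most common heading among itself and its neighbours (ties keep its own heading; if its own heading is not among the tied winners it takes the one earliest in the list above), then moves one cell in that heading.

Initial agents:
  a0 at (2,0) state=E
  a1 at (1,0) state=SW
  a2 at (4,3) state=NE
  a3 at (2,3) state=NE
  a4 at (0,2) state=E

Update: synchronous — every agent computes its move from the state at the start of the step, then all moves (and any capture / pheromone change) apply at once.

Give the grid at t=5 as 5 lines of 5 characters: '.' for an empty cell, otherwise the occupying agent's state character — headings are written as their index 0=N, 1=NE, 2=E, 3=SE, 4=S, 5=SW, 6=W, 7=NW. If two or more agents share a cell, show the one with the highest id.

t=1: a0@(2,1):E a1@(2,4):SW a2@(3,4):NE a3@(1,4):NE a4@(0,3):E
t=2: a0@(2,2):E a1@(1,0):NE a2@(2,0):NE a3@(0,0):NE a4@(0,4):E
t=3: a0@(2,3):E a1@(0,1):NE a2@(1,1):NE a3@(4,1):NE a4@(4,0):NE
t=4: a0@(2,4):E a1@(4,2):NE a2@(0,2):NE a3@(3,2):NE a4@(3,1):NE
t=5: a0@(2,0):E a1@(3,3):NE a2@(4,3):NE a3@(2,3):NE a4@(2,2):NE

.....
.....
2.11.
...1.
...1.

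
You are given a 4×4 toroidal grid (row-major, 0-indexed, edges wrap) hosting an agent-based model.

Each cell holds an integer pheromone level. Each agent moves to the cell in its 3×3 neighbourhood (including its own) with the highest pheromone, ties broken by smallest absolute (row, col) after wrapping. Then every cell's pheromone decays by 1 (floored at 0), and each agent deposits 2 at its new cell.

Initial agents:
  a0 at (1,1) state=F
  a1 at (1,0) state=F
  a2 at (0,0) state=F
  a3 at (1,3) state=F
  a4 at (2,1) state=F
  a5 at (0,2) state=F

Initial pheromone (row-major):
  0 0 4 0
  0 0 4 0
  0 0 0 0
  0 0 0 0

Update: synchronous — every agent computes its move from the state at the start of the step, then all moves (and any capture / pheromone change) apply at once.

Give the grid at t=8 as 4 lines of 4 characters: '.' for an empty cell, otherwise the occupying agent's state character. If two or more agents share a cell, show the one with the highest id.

F.F.
....
....
....

t=1: a0@(0,2) a1@(0,0) a2@(0,0) a3@(0,2) a4@(1,2) a5@(0,2) | pheromone: 4 0 9 0 / 0 0 5 0 / 0 0 0 0 / 0 0 0 0
t=2: a0@(0,2) a1@(0,0) a2@(0,0) a3@(0,2) a4@(0,2) a5@(0,2) | pheromone: 7 0 16 0 / 0 0 4 0 / 0 0 0 0 / 0 0 0 0
t=3: a0@(0,2) a1@(0,0) a2@(0,0) a3@(0,2) a4@(0,2) a5@(0,2) | pheromone: 10 0 23 0 / 0 0 3 0 / 0 0 0 0 / 0 0 0 0
t=4: a0@(0,2) a1@(0,0) a2@(0,0) a3@(0,2) a4@(0,2) a5@(0,2) | pheromone: 13 0 30 0 / 0 0 2 0 / 0 0 0 0 / 0 0 0 0
t=5: a0@(0,2) a1@(0,0) a2@(0,0) a3@(0,2) a4@(0,2) a5@(0,2) | pheromone: 16 0 37 0 / 0 0 1 0 / 0 0 0 0 / 0 0 0 0
t=6: a0@(0,2) a1@(0,0) a2@(0,0) a3@(0,2) a4@(0,2) a5@(0,2) | pheromone: 19 0 44 0 / 0 0 0 0 / 0 0 0 0 / 0 0 0 0
t=7: a0@(0,2) a1@(0,0) a2@(0,0) a3@(0,2) a4@(0,2) a5@(0,2) | pheromone: 22 0 51 0 / 0 0 0 0 / 0 0 0 0 / 0 0 0 0
t=8: a0@(0,2) a1@(0,0) a2@(0,0) a3@(0,2) a4@(0,2) a5@(0,2) | pheromone: 25 0 58 0 / 0 0 0 0 / 0 0 0 0 / 0 0 0 0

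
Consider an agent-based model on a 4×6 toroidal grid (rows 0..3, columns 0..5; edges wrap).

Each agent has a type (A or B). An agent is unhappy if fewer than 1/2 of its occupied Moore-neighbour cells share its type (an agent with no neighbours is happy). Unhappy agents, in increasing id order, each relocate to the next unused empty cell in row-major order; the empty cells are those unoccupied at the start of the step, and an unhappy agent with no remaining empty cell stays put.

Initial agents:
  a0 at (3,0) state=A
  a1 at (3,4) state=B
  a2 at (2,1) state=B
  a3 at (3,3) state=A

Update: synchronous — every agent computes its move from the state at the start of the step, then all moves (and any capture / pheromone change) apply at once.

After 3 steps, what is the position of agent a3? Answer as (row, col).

(0, 5)

t=1: a0@(0,0):A a1@(0,1):B a2@(0,2):B a3@(0,3):A
t=2: a0@(0,4):A a1@(0,1):B a2@(0,2):B a3@(0,5):A
t=3: (unchanged — steady state)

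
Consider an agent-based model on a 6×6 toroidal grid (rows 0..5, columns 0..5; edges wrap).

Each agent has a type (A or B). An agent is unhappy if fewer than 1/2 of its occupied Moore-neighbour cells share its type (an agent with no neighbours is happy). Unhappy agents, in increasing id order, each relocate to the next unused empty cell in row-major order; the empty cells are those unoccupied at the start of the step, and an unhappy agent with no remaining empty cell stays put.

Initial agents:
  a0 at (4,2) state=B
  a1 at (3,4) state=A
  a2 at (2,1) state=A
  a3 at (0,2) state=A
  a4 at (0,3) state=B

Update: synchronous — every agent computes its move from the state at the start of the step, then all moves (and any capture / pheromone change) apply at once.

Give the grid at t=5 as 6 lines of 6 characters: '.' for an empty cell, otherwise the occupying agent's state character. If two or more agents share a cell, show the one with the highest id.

AB....
......
.A....
....A.
..B...
......

t=1: a0@(4,2):B a1@(3,4):A a2@(2,1):A a3@(0,0):A a4@(0,1):B
t=2: a0@(4,2):B a1@(3,4):A a2@(2,1):A a3@(0,2):A a4@(0,3):B
t=3: a0@(4,2):B a1@(3,4):A a2@(2,1):A a3@(0,0):A a4@(0,1):B
t=4: a0@(4,2):B a1@(3,4):A a2@(2,1):A a3@(0,2):A a4@(0,3):B
t=5: a0@(4,2):B a1@(3,4):A a2@(2,1):A a3@(0,0):A a4@(0,1):B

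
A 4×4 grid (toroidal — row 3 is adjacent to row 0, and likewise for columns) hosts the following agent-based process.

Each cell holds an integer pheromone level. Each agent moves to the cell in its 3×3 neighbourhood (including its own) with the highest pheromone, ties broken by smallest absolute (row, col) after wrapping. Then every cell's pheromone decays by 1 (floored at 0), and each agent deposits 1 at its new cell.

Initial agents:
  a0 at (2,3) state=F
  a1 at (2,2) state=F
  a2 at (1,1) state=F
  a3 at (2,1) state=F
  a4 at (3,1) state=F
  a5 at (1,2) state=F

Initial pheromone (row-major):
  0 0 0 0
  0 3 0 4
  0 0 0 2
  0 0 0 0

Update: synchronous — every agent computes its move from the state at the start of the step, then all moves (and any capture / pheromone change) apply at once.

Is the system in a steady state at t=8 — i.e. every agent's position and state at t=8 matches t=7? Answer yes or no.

yes

t=1: a0@(1,3) a1@(1,3) a2@(1,1) a3@(1,1) a4@(0,0) a5@(1,3) | pheromone: 1 0 0 0 / 0 4 0 6 / 0 0 0 1 / 0 0 0 0
t=2: a0@(1,3) a1@(1,3) a2@(1,1) a3@(1,1) a4@(1,3) a5@(1,3) | pheromone: 0 0 0 0 / 0 5 0 9 / 0 0 0 0 / 0 0 0 0
t=3: a0@(1,3) a1@(1,3) a2@(1,1) a3@(1,1) a4@(1,3) a5@(1,3) | pheromone: 0 0 0 0 / 0 6 0 12 / 0 0 0 0 / 0 0 0 0
t=4: a0@(1,3) a1@(1,3) a2@(1,1) a3@(1,1) a4@(1,3) a5@(1,3) | pheromone: 0 0 0 0 / 0 7 0 15 / 0 0 0 0 / 0 0 0 0
t=5: a0@(1,3) a1@(1,3) a2@(1,1) a3@(1,1) a4@(1,3) a5@(1,3) | pheromone: 0 0 0 0 / 0 8 0 18 / 0 0 0 0 / 0 0 0 0
t=6: a0@(1,3) a1@(1,3) a2@(1,1) a3@(1,1) a4@(1,3) a5@(1,3) | pheromone: 0 0 0 0 / 0 9 0 21 / 0 0 0 0 / 0 0 0 0
t=7: a0@(1,3) a1@(1,3) a2@(1,1) a3@(1,1) a4@(1,3) a5@(1,3) | pheromone: 0 0 0 0 / 0 10 0 24 / 0 0 0 0 / 0 0 0 0
t=8: a0@(1,3) a1@(1,3) a2@(1,1) a3@(1,1) a4@(1,3) a5@(1,3) | pheromone: 0 0 0 0 / 0 11 0 27 / 0 0 0 0 / 0 0 0 0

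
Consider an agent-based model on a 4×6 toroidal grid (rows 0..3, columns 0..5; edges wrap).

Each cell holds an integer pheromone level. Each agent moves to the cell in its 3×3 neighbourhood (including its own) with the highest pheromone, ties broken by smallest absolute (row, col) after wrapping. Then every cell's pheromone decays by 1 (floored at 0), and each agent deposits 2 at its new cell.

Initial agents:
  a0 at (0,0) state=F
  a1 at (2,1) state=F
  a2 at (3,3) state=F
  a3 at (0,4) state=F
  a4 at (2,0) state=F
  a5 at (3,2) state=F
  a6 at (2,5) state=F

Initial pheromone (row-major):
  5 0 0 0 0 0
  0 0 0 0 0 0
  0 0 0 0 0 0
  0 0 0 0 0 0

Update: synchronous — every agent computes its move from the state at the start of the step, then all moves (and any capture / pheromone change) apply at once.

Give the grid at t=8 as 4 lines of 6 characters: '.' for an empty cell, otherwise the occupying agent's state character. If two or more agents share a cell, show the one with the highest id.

t=1: a0@(0,0) a1@(1,0) a2@(0,2) a3@(0,3) a4@(1,0) a5@(0,1) a6@(1,0) | pheromone: 6 2 2 2 0 0 / 6 0 0 0 0 0 / 0 0 0 0 0 0 / 0 0 0 0 0 0
t=2: a0@(0,0) a1@(0,0) a2@(0,1) a3@(0,2) a4@(0,0) a5@(0,0) a6@(0,0) | pheromone: 15 3 3 1 0 0 / 5 0 0 0 0 0 / 0 0 0 0 0 0 / 0 0 0 0 0 0
t=3: a0@(0,0) a1@(0,0) a2@(0,0) a3@(0,1) a4@(0,0) a5@(0,0) a6@(0,0) | pheromone: 26 4 2 0 0 0 / 4 0 0 0 0 0 / 0 0 0 0 0 0 / 0 0 0 0 0 0
t=4: a0@(0,0) a1@(0,0) a2@(0,0) a3@(0,0) a4@(0,0) a5@(0,0) a6@(0,0) | pheromone: 39 3 1 0 0 0 / 3 0 0 0 0 0 / 0 0 0 0 0 0 / 0 0 0 0 0 0
t=5: a0@(0,0) a1@(0,0) a2@(0,0) a3@(0,0) a4@(0,0) a5@(0,0) a6@(0,0) | pheromone: 52 2 0 0 0 0 / 2 0 0 0 0 0 / 0 0 0 0 0 0 / 0 0 0 0 0 0
t=6: a0@(0,0) a1@(0,0) a2@(0,0) a3@(0,0) a4@(0,0) a5@(0,0) a6@(0,0) | pheromone: 65 1 0 0 0 0 / 1 0 0 0 0 0 / 0 0 0 0 0 0 / 0 0 0 0 0 0
t=7: a0@(0,0) a1@(0,0) a2@(0,0) a3@(0,0) a4@(0,0) a5@(0,0) a6@(0,0) | pheromone: 78 0 0 0 0 0 / 0 0 0 0 0 0 / 0 0 0 0 0 0 / 0 0 0 0 0 0
t=8: a0@(0,0) a1@(0,0) a2@(0,0) a3@(0,0) a4@(0,0) a5@(0,0) a6@(0,0) | pheromone: 91 0 0 0 0 0 / 0 0 0 0 0 0 / 0 0 0 0 0 0 / 0 0 0 0 0 0

F.....
......
......
......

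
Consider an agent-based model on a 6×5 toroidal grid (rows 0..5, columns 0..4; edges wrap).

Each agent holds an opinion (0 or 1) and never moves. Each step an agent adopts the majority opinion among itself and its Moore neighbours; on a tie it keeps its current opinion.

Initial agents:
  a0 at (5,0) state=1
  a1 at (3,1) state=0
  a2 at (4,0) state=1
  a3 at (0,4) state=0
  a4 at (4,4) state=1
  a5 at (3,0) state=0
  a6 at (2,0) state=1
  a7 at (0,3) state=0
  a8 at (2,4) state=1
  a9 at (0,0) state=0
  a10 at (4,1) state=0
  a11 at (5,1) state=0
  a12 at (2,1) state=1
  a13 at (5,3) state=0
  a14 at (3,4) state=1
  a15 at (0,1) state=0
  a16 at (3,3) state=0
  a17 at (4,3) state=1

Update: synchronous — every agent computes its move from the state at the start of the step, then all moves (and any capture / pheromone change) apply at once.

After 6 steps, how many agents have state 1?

10

t=1: a0@(5,0):0 a1@(3,1):0 a2@(4,0):1 a3@(0,4):0 a4@(4,4):1 a5@(3,0):1 a6@(2,0):1 a7@(0,3):0 a8@(2,4):1 a9@(0,0):0 a10@(4,1):0 a11@(5,1):0 a12@(2,1):1 a13@(5,3):0 a14@(3,4):1 a15@(0,1):0 a16@(3,3):1 a17@(4,3):1
t=2: a0@(5,0):0 a1@(3,1):1 a2@(4,0):1 a3@(0,4):0 a4@(4,4):1 a5@(3,0):1 a6@(2,0):1 a7@(0,3):0 a8@(2,4):1 a9@(0,0):0 a10@(4,1):0 a11@(5,1):0 a12@(2,1):1 a13@(5,3):0 a14@(3,4):1 a15@(0,1):0 a16@(3,3):1 a17@(4,3):1
t=3: (unchanged — steady state)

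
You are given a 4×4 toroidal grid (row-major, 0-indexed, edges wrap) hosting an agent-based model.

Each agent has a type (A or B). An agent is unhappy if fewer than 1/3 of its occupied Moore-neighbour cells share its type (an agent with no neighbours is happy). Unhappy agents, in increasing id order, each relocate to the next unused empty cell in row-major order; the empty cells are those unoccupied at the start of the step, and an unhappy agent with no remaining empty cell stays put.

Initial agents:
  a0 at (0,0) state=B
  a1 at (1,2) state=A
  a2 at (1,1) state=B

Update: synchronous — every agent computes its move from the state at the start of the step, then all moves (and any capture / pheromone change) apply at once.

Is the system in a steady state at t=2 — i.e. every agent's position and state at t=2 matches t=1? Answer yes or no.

t=1: a0@(0,0):B a1@(0,1):A a2@(1,1):B
t=2: a0@(0,0):B a1@(0,2):A a2@(1,1):B

no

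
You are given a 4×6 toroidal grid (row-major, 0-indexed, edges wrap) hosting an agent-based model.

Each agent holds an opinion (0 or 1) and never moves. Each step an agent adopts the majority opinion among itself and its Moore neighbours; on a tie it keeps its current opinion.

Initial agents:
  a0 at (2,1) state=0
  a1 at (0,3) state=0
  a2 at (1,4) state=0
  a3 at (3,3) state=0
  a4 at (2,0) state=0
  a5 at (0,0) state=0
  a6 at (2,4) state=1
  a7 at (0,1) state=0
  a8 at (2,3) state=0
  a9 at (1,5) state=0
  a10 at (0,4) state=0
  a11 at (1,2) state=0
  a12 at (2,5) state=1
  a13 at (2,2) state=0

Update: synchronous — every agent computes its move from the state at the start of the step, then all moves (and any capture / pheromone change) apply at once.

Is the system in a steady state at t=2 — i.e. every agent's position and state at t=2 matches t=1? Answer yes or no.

yes

t=1: a0@(2,1):0 a1@(0,3):0 a2@(1,4):0 a3@(3,3):0 a4@(2,0):0 a5@(0,0):0 a6@(2,4):0 a7@(0,1):0 a8@(2,3):0 a9@(1,5):0 a10@(0,4):0 a11@(1,2):0 a12@(2,5):0 a13@(2,2):0
t=2: (unchanged — steady state)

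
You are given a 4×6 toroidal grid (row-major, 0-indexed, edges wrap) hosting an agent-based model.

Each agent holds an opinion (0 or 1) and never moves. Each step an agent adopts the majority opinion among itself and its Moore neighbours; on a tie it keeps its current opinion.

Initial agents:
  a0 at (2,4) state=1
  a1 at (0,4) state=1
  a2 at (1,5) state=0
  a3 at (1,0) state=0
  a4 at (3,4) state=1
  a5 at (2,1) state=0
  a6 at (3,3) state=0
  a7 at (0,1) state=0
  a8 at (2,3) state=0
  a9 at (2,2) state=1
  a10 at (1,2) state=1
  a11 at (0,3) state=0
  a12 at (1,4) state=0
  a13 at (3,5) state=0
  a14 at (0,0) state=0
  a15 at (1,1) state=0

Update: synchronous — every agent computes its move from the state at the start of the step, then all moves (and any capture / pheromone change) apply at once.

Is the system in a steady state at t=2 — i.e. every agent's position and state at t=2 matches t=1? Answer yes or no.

no

t=1: a0@(2,4):0 a1@(0,4):0 a2@(1,5):0 a3@(1,0):0 a4@(3,4):0 a5@(2,1):0 a6@(3,3):1 a7@(0,1):0 a8@(2,3):1 a9@(2,2):0 a10@(1,2):0 a11@(0,3):0 a12@(1,4):0 a13@(3,5):1 a14@(0,0):0 a15@(1,1):0
t=2: a0@(2,4):0 a1@(0,4):0 a2@(1,5):0 a3@(1,0):0 a4@(3,4):0 a5@(2,1):0 a6@(3,3):0 a7@(0,1):0 a8@(2,3):0 a9@(2,2):0 a10@(1,2):0 a11@(0,3):0 a12@(1,4):0 a13@(3,5):0 a14@(0,0):0 a15@(1,1):0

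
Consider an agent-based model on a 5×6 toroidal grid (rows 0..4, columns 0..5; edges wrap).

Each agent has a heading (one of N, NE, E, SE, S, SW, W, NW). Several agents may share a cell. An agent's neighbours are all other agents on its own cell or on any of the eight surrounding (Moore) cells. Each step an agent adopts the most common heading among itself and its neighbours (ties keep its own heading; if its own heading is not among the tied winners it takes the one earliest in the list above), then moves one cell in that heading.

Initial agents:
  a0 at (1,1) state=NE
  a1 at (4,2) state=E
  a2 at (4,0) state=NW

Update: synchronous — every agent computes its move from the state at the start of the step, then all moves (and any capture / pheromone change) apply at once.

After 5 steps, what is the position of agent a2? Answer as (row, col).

(4, 1)

t=1: a0@(0,2):NE a1@(4,3):E a2@(3,5):NW
t=2: a0@(4,3):NE a1@(4,4):E a2@(2,4):NW
t=3: a0@(3,4):NE a1@(4,5):E a2@(1,3):NW
t=4: a0@(2,5):NE a1@(4,0):E a2@(0,2):NW
t=5: a0@(1,0):NE a1@(4,1):E a2@(4,1):NW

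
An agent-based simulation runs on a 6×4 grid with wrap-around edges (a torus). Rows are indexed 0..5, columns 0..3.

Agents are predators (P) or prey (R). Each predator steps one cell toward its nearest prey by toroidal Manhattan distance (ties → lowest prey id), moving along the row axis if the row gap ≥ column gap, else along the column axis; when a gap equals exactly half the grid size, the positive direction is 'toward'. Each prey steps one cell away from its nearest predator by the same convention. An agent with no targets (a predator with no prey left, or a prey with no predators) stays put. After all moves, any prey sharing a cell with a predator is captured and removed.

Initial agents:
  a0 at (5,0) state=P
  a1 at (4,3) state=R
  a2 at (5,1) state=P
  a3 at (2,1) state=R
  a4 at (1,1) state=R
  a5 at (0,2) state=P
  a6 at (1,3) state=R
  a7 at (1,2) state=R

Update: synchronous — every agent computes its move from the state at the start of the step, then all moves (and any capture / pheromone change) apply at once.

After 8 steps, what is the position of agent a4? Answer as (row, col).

t=1: a0@(4,0):P a1@(3,3):R a2@(0,1):P a3@(1,1):R a4@(2,1):R a5@(1,2):P a6@(2,3):R a7@(2,2):R
t=2: a0@(3,0):P a1@(2,3):R a2@(1,1):P a3@(2,1):R a4@(3,1):R a5@(1,1):P a6@(3,3):R a7@(3,2):R
t=3: a0@(3,1):P a1@(1,3):R a2@(2,1):P a4@(3,2):R a5@(2,1):P a6@(3,2):R
t=4: a0@(3,2):P a1@(1,2):R a2@(3,1):P a4@(3,3):R a5@(3,1):P a6@(3,3):R
t=5: a0@(3,3):P a1@(0,2):R a2@(3,2):P a4@(3,0):R a5@(3,2):P a6@(3,0):R
t=6: a0@(3,0):P a1@(5,2):R a2@(3,3):P a4@(3,1):R a5@(3,3):P a6@(3,1):R
t=7: a0@(3,1):P a1@(0,2):R a2@(3,0):P a4@(3,2):R a5@(3,0):P a6@(3,2):R
t=8: a0@(3,2):P a1@(5,2):R a2@(3,1):P a4@(3,3):R a5@(3,1):P a6@(3,3):R

(3, 3)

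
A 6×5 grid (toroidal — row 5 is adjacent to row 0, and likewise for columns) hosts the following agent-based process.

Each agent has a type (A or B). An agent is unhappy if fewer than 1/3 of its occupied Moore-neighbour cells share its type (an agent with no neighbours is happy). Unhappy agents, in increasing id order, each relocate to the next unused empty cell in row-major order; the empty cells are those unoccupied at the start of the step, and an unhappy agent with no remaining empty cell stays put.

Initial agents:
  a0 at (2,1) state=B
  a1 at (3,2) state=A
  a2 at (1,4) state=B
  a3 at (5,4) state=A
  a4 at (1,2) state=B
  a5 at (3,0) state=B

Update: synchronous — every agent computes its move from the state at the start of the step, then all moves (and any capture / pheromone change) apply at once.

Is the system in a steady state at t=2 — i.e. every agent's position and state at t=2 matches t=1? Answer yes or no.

no

t=1: a0@(2,1):B a1@(0,0):A a2@(1,4):B a3@(5,4):A a4@(1,2):B a5@(3,0):B
t=2: a0@(2,1):B a1@(0,0):A a2@(0,1):B a3@(5,4):A a4@(1,2):B a5@(3,0):B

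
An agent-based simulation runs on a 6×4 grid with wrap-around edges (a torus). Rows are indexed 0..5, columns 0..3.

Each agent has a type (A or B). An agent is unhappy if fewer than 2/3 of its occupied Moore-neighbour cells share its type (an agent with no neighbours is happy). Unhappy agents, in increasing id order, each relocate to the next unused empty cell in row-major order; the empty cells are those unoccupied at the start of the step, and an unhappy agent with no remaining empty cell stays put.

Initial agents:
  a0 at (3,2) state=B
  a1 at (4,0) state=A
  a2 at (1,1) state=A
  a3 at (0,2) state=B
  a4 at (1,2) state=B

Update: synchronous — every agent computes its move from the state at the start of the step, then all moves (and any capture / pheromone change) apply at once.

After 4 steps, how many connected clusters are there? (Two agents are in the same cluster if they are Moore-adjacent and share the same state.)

t=1: a0@(3,2):B a1@(4,0):A a2@(0,0):A a3@(0,1):B a4@(0,3):B
t=2: a0@(3,2):B a1@(4,0):A a2@(0,2):A a3@(1,0):B a4@(1,1):B
t=3: a0@(3,2):B a1@(4,0):A a2@(0,0):A a3@(1,0):B a4@(0,1):B
t=4: a0@(3,2):B a1@(4,0):A a2@(0,2):A a3@(0,3):B a4@(1,1):B

5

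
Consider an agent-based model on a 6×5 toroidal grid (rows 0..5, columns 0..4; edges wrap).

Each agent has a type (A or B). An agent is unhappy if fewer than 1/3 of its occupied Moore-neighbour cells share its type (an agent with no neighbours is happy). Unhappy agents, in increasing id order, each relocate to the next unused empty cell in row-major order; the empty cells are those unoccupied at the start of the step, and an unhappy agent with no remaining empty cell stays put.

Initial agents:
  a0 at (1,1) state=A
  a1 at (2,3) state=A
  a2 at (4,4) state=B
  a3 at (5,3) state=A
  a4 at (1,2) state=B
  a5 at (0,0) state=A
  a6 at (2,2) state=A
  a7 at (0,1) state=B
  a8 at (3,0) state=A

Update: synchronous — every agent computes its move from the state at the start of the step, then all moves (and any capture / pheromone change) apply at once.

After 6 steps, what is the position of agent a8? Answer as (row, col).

t=1: a0@(1,1):A a1@(2,3):A a2@(0,2):B a3@(0,3):A a4@(0,4):B a5@(0,0):A a6@(2,2):A a7@(0,1):B a8@(1,0):A
t=2: a0@(1,1):A a1@(2,3):A a2@(0,2):B a3@(1,2):A a4@(1,3):B a5@(0,0):A a6@(2,2):A a7@(1,4):B a8@(1,0):A
t=3: a0@(1,1):A a1@(2,3):A a2@(0,2):B a3@(1,2):A a4@(1,3):B a5@(0,0):A a6@(2,2):A a7@(0,1):B a8@(1,0):A
t=4: a0@(1,1):A a1@(2,3):A a2@(0,2):B a3@(1,2):A a4@(0,3):B a5@(0,0):A a6@(2,2):A a7@(0,4):B a8@(1,0):A
t=5: (unchanged — steady state)

(1, 0)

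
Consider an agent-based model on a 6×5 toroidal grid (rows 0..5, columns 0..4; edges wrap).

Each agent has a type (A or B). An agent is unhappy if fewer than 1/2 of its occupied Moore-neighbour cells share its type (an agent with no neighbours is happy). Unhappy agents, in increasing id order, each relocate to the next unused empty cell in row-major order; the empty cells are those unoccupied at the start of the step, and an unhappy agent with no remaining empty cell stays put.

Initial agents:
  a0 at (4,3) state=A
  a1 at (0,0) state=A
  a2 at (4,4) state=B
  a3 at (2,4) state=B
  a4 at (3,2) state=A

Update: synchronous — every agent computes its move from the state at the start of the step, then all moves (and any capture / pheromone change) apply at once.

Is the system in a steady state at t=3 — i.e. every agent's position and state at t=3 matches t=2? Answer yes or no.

t=1: a0@(4,3):A a1@(0,0):A a2@(0,1):B a3@(2,4):B a4@(3,2):A
t=2: a0@(4,3):A a1@(0,2):A a2@(0,3):B a3@(2,4):B a4@(3,2):A
t=3: a0@(4,3):A a1@(0,0):A a2@(0,1):B a3@(2,4):B a4@(3,2):A

no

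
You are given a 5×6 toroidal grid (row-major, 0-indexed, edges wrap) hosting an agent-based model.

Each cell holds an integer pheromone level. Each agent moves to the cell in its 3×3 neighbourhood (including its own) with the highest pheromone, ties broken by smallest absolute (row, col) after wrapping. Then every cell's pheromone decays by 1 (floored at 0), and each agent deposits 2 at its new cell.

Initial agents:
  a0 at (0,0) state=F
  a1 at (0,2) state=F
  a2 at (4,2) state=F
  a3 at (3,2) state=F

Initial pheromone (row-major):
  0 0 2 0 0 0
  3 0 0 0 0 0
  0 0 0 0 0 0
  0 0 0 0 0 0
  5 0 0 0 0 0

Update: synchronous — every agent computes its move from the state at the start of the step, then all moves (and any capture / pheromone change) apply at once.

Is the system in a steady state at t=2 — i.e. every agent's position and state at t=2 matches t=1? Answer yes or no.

no

t=1: a0@(4,0) a1@(0,2) a2@(0,2) a3@(2,1) | pheromone: 0 0 5 0 0 0 / 2 0 0 0 0 0 / 0 2 0 0 0 0 / 0 0 0 0 0 0 / 6 0 0 0 0 0
t=2: a0@(4,0) a1@(0,2) a2@(0,2) a3@(1,0) | pheromone: 0 0 8 0 0 0 / 3 0 0 0 0 0 / 0 1 0 0 0 0 / 0 0 0 0 0 0 / 7 0 0 0 0 0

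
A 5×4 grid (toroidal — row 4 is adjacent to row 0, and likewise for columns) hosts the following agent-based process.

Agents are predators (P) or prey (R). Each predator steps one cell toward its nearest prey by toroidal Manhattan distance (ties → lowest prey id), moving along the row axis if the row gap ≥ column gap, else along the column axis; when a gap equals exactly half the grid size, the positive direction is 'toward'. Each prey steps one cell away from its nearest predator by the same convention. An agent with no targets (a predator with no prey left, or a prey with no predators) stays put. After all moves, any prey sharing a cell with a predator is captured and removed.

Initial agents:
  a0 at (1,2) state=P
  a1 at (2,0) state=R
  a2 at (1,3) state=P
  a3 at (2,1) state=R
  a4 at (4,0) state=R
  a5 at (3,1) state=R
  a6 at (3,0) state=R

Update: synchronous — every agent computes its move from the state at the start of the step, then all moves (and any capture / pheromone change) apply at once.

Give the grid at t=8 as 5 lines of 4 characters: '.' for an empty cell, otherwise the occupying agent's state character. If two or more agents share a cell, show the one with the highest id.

t=1: a0@(2,2):P a1@(3,0):R a2@(2,3):P a3@(3,1):R a4@(3,0):R a5@(4,1):R a6@(4,0):R
t=2: a0@(3,2):P a1@(4,0):R a2@(3,3):P a3@(4,1):R a4@(4,0):R a5@(0,1):R a6@(0,0):R
t=3: a0@(4,2):P a1@(0,0):R a2@(4,3):P a3@(0,1):R a4@(0,0):R a5@(1,1):R a6@(1,0):R
t=4: a0@(0,2):P a1@(1,0):R a2@(0,3):P a3@(1,1):R a4@(1,0):R a5@(2,1):R a6@(2,0):R
t=5: a0@(1,2):P a1@(2,0):R a2@(1,3):P a3@(2,1):R a4@(2,0):R a5@(3,1):R a6@(3,0):R
t=6: a0@(2,2):P a1@(3,0):R a2@(2,3):P a3@(3,1):R a4@(3,0):R a5@(4,1):R a6@(4,0):R
t=7: a0@(3,2):P a1@(4,0):R a2@(3,3):P a3@(4,1):R a4@(4,0):R a5@(0,1):R a6@(0,0):R
t=8: a0@(4,2):P a1@(0,0):R a2@(4,3):P a3@(0,1):R a4@(0,0):R a5@(1,1):R a6@(1,0):R

RR..
RR..
....
....
..PP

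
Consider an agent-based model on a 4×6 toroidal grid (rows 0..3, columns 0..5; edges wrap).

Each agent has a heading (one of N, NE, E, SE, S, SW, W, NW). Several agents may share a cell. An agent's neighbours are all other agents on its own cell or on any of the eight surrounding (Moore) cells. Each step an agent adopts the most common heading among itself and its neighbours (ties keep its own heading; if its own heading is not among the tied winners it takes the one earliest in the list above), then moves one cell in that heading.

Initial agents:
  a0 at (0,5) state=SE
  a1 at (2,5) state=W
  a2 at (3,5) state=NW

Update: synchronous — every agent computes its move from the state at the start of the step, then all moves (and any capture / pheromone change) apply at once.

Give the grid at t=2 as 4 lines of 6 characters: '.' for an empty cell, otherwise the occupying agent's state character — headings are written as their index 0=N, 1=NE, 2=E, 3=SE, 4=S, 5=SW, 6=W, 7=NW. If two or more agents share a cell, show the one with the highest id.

t=1: a0@(1,0):SE a1@(2,4):W a2@(2,4):NW
t=2: a0@(2,1):SE a1@(2,3):W a2@(1,3):NW

......
...7..
.3.6..
......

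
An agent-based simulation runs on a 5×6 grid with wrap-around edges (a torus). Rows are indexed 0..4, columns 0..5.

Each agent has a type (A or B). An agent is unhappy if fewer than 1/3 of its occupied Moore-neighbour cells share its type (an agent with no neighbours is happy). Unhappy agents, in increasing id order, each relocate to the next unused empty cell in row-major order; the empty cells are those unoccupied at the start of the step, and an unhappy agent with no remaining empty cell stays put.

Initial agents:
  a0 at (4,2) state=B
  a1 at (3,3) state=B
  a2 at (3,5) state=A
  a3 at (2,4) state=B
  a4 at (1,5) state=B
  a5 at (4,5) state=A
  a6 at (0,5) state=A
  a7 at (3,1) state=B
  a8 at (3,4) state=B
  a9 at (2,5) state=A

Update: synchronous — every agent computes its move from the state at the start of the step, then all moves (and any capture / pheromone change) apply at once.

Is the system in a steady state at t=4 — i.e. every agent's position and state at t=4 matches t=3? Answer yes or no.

t=1: a0@(4,2):B a1@(3,3):B a2@(3,5):A a3@(2,4):B a4@(1,5):B a5@(4,5):A a6@(0,5):A a7@(3,1):B a8@(3,4):B a9@(0,0):A
t=2: (unchanged — steady state)

yes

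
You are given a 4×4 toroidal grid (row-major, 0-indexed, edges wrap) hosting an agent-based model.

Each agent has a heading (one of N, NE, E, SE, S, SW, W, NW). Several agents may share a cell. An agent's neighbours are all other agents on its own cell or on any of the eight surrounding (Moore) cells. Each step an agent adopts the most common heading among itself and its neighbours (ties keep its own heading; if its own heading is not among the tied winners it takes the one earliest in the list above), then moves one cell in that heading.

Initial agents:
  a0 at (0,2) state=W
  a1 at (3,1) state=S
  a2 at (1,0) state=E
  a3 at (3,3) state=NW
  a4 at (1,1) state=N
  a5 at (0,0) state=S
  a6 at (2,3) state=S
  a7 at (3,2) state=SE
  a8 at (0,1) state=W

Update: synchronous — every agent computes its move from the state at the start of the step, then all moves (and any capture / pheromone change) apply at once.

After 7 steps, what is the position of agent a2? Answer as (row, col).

(0, 0)

t=1: a0@(0,1):W a1@(0,1):S a2@(2,0):S a3@(0,3):S a4@(1,0):W a5@(1,0):S a6@(3,3):S a7@(0,2):S a8@(0,0):W
t=2: a0@(0,0):W a1@(1,1):S a2@(3,0):S a3@(1,3):S a4@(2,0):S a5@(2,0):S a6@(0,3):S a7@(1,2):S a8@(1,0):S
t=3: a0@(1,0):S a1@(2,1):S a2@(0,0):S a3@(2,3):S a4@(3,0):S a5@(3,0):S a6@(1,3):S a7@(2,2):S a8@(2,0):S
t=4: a0@(2,0):S a1@(3,1):S a2@(1,0):S a3@(3,3):S a4@(0,0):S a5@(0,0):S a6@(2,3):S a7@(3,2):S a8@(3,0):S
t=5: a0@(3,0):S a1@(0,1):S a2@(2,0):S a3@(0,3):S a4@(1,0):S a5@(1,0):S a6@(3,3):S a7@(0,2):S a8@(0,0):S
t=6: a0@(0,0):S a1@(1,1):S a2@(3,0):S a3@(1,3):S a4@(2,0):S a5@(2,0):S a6@(0,3):S a7@(1,2):S a8@(1,0):S
t=7: a0@(1,0):S a1@(2,1):S a2@(0,0):S a3@(2,3):S a4@(3,0):S a5@(3,0):S a6@(1,3):S a7@(2,2):S a8@(2,0):S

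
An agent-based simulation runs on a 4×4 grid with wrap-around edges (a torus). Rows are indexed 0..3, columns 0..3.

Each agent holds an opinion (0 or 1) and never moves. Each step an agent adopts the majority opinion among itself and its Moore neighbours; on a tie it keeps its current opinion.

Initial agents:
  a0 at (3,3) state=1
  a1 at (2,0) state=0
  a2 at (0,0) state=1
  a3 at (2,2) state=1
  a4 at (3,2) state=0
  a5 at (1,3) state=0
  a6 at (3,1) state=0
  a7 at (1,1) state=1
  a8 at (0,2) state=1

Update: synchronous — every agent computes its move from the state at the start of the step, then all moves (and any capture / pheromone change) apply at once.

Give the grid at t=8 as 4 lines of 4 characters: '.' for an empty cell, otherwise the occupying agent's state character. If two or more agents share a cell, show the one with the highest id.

1.1.
.1.1
1.1.
.111

t=1: a0@(3,3):1 a1@(2,0):0 a2@(0,0):1 a3@(2,2):1 a4@(3,2):1 a5@(1,3):1 a6@(3,1):0 a7@(1,1):1 a8@(0,2):1
t=2: a0@(3,3):1 a1@(2,0):1 a2@(0,0):1 a3@(2,2):1 a4@(3,2):1 a5@(1,3):1 a6@(3,1):1 a7@(1,1):1 a8@(0,2):1
t=3: (unchanged — steady state)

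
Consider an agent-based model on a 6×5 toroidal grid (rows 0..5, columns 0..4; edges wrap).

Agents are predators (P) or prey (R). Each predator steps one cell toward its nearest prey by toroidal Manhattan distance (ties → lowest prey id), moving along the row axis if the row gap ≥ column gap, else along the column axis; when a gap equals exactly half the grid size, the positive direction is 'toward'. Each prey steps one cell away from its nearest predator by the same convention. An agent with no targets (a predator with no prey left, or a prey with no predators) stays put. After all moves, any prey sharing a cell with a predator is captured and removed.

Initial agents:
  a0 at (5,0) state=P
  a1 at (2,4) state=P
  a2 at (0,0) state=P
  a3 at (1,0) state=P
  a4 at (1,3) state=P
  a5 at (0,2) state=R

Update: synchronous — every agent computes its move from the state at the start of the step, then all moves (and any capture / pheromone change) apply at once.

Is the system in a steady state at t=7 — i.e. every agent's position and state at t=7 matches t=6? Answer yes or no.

yes

t=1: a0@(5,1):P a1@(1,4):P a2@(0,1):P a3@(1,1):P a4@(0,3):P
t=2: (unchanged — steady state)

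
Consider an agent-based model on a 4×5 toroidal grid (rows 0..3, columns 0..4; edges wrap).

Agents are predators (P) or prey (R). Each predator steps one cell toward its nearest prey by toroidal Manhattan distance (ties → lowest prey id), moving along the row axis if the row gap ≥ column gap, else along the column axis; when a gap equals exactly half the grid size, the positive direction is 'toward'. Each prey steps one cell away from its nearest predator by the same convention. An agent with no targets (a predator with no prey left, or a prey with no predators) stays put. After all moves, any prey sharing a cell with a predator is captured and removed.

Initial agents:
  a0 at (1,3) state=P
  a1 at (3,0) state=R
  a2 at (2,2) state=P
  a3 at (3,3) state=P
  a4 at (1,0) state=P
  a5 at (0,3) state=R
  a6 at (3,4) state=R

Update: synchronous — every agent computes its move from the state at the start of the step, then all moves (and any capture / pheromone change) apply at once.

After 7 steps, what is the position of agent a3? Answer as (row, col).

(2, 3)

t=1: a0@(0,3):P a1@(3,1):R a2@(2,1):P a3@(0,3):P a4@(2,0):P a5@(3,3):R a6@(3,0):R
t=2: a0@(3,3):P a1@(0,1):R a2@(3,1):P a3@(3,3):P a4@(3,0):P a5@(2,3):R a6@(0,0):R
t=3: a0@(2,3):P a1@(1,1):R a2@(0,1):P a3@(2,3):P a4@(0,0):P a5@(1,3):R a6@(1,0):R
t=4: a0@(1,3):P a1@(2,1):R a2@(1,1):P a3@(1,3):P a4@(1,0):P a5@(0,3):R a6@(2,0):R
t=5: a0@(0,3):P a1@(3,1):R a2@(2,1):P a3@(0,3):P a4@(2,0):P a5@(3,3):R a6@(3,0):R
t=6: a0@(3,3):P a1@(0,1):R a2@(3,1):P a3@(3,3):P a4@(3,0):P a5@(2,3):R a6@(0,0):R
t=7: a0@(2,3):P a1@(1,1):R a2@(0,1):P a3@(2,3):P a4@(0,0):P a5@(1,3):R a6@(1,0):R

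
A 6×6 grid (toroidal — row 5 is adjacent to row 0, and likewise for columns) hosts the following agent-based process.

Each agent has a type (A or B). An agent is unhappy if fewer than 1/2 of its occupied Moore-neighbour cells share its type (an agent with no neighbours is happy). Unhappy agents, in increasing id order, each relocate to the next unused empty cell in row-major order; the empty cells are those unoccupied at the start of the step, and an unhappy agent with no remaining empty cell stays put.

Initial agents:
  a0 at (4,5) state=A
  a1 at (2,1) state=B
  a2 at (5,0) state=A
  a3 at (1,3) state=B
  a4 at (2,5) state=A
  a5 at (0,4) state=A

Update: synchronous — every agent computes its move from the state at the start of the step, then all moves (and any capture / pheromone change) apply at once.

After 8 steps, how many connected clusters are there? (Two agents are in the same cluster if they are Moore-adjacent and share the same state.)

4

t=1: a0@(4,5):A a1@(2,1):B a2@(5,0):A a3@(0,0):B a4@(2,5):A a5@(0,1):A
t=2: a0@(4,5):A a1@(2,1):B a2@(5,0):A a3@(0,2):B a4@(2,5):A a5@(0,1):A
t=3: a0@(4,5):A a1@(2,1):B a2@(5,0):A a3@(0,0):B a4@(2,5):A a5@(0,1):A
t=4: a0@(4,5):A a1@(2,1):B a2@(5,0):A a3@(0,2):B a4@(2,5):A a5@(0,1):A
t=5: a0@(4,5):A a1@(2,1):B a2@(5,0):A a3@(0,0):B a4@(2,5):A a5@(0,1):A
t=6: a0@(4,5):A a1@(2,1):B a2@(5,0):A a3@(0,2):B a4@(2,5):A a5@(0,1):A
t=7: a0@(4,5):A a1@(2,1):B a2@(5,0):A a3@(0,0):B a4@(2,5):A a5@(0,1):A
t=8: a0@(4,5):A a1@(2,1):B a2@(5,0):A a3@(0,2):B a4@(2,5):A a5@(0,1):A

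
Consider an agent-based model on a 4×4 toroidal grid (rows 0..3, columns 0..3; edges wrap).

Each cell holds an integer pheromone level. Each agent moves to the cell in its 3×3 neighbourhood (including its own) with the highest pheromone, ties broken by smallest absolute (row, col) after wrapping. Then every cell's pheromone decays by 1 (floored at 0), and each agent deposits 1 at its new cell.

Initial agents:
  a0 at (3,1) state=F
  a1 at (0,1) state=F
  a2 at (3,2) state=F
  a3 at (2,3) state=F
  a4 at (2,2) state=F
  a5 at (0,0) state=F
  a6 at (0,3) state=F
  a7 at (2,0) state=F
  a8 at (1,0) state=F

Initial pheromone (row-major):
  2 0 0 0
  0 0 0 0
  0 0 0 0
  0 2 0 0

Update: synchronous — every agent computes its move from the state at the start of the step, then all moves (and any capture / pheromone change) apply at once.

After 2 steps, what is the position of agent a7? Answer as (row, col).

(0, 0)

t=1: a0@(0,0) a1@(0,0) a2@(3,1) a3@(1,0) a4@(3,1) a5@(0,0) a6@(0,0) a7@(3,1) a8@(0,0) | pheromone: 6 0 0 0 / 1 0 0 0 / 0 0 0 0 / 0 4 0 0
t=2: a0@(0,0) a1@(0,0) a2@(0,0) a3@(0,0) a4@(0,0) a5@(0,0) a6@(0,0) a7@(0,0) a8@(0,0) | pheromone: 14 0 0 0 / 0 0 0 0 / 0 0 0 0 / 0 3 0 0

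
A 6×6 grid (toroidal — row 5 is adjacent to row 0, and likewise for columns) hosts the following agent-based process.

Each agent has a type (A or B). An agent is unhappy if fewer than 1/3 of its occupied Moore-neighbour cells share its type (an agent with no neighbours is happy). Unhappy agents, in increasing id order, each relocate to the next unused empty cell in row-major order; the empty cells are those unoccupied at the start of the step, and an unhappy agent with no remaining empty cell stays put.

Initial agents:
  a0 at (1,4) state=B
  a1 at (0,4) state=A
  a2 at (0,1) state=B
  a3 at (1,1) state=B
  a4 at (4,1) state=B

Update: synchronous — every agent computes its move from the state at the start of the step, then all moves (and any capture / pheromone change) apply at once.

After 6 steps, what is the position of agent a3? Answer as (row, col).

t=1: a0@(0,0):B a1@(0,2):A a2@(0,1):B a3@(1,1):B a4@(4,1):B
t=2: a0@(0,0):B a1@(0,3):A a2@(0,1):B a3@(1,1):B a4@(4,1):B
t=3: (unchanged — steady state)

(1, 1)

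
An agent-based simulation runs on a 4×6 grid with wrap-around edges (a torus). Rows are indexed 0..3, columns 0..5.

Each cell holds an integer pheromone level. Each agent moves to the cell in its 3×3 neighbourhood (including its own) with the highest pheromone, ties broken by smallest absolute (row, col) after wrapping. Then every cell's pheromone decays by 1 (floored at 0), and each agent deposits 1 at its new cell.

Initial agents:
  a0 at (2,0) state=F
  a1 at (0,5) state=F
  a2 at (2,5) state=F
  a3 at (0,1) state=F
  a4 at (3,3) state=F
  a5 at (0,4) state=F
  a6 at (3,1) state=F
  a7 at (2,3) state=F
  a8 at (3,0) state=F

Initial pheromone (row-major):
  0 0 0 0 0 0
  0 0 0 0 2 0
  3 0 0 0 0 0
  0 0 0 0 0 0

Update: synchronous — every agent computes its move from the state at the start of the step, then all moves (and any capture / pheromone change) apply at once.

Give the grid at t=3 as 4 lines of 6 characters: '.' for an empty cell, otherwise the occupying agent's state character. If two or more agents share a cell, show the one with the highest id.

F.F...
....F.
F.....
......

t=1: a0@(2,0) a1@(1,4) a2@(2,0) a3@(0,0) a4@(0,2) a5@(1,4) a6@(2,0) a7@(1,4) a8@(2,0) | pheromone: 1 0 1 0 0 0 / 0 0 0 0 4 0 / 6 0 0 0 0 0 / 0 0 0 0 0 0
t=2: a0@(2,0) a1@(1,4) a2@(2,0) a3@(0,0) a4@(0,2) a5@(1,4) a6@(2,0) a7@(1,4) a8@(2,0) | pheromone: 1 0 1 0 0 0 / 0 0 0 0 6 0 / 9 0 0 0 0 0 / 0 0 0 0 0 0
t=3: a0@(2,0) a1@(1,4) a2@(2,0) a3@(0,0) a4@(0,2) a5@(1,4) a6@(2,0) a7@(1,4) a8@(2,0) | pheromone: 1 0 1 0 0 0 / 0 0 0 0 8 0 / 12 0 0 0 0 0 / 0 0 0 0 0 0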